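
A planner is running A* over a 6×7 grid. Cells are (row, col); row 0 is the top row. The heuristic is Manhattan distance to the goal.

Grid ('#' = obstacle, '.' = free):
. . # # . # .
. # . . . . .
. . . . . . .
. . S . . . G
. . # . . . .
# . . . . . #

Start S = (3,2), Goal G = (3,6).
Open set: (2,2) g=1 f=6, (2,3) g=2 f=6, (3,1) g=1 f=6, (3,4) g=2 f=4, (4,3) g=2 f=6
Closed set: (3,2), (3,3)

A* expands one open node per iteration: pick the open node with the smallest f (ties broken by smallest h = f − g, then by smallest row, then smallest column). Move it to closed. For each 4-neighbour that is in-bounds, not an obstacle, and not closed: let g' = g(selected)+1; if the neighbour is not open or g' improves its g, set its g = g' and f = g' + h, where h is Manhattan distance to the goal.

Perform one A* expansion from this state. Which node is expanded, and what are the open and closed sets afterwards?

step 1: expand (3,4) (f=4, h=2) → closed; open now [(2,2) g=1 f=6, (2,3) g=2 f=6, (2,4) g=3 f=6, (3,1) g=1 f=6, (3,5) g=3 f=4, (4,3) g=2 f=6, (4,4) g=3 f=6]

expanded=(3,4); open=[(2,2) g=1 f=6, (2,3) g=2 f=6, (2,4) g=3 f=6, (3,1) g=1 f=6, (3,5) g=3 f=4, (4,3) g=2 f=6, (4,4) g=3 f=6]; closed=[(3,2), (3,3), (3,4)]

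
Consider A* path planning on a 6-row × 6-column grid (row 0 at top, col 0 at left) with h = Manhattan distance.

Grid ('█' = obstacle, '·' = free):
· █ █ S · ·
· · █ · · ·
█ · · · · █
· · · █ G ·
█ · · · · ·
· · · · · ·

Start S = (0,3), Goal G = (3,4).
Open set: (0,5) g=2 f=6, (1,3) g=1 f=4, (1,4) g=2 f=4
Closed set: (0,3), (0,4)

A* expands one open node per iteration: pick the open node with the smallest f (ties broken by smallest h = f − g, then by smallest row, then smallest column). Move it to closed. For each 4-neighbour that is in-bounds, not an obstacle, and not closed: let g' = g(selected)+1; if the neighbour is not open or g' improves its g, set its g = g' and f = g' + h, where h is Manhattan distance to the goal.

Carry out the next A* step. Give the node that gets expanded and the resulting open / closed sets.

expanded=(1,4); open=[(0,5) g=2 f=6, (1,3) g=1 f=4, (1,5) g=3 f=6, (2,4) g=3 f=4]; closed=[(0,3), (0,4), (1,4)]

step 1: expand (1,4) (f=4, h=2) → closed; open now [(0,5) g=2 f=6, (1,3) g=1 f=4, (1,5) g=3 f=6, (2,4) g=3 f=4]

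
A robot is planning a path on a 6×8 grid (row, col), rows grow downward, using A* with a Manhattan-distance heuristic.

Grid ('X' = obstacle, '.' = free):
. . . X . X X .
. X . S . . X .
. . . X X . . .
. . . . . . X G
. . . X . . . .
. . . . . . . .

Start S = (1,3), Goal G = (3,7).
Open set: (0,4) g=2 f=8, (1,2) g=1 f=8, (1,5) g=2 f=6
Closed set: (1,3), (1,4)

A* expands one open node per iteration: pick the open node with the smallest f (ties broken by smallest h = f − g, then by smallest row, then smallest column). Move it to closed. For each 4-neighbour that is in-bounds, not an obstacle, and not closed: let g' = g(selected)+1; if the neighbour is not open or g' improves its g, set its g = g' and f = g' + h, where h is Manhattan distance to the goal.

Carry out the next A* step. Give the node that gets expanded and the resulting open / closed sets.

step 1: expand (1,5) (f=6, h=4) → closed; open now [(0,4) g=2 f=8, (1,2) g=1 f=8, (2,5) g=3 f=6]

expanded=(1,5); open=[(0,4) g=2 f=8, (1,2) g=1 f=8, (2,5) g=3 f=6]; closed=[(1,3), (1,4), (1,5)]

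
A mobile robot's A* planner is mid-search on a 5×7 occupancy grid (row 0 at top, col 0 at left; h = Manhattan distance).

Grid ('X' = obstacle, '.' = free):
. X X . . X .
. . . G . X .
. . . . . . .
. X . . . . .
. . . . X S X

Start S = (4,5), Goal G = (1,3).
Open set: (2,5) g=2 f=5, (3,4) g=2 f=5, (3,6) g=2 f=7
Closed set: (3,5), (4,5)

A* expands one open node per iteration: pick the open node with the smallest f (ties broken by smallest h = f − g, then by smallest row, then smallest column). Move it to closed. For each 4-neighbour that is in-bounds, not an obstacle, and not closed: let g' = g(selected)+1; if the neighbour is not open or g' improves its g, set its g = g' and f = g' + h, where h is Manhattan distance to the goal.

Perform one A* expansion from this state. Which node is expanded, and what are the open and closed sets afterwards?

expanded=(2,5); open=[(2,4) g=3 f=5, (2,6) g=3 f=7, (3,4) g=2 f=5, (3,6) g=2 f=7]; closed=[(2,5), (3,5), (4,5)]

step 1: expand (2,5) (f=5, h=3) → closed; open now [(2,4) g=3 f=5, (2,6) g=3 f=7, (3,4) g=2 f=5, (3,6) g=2 f=7]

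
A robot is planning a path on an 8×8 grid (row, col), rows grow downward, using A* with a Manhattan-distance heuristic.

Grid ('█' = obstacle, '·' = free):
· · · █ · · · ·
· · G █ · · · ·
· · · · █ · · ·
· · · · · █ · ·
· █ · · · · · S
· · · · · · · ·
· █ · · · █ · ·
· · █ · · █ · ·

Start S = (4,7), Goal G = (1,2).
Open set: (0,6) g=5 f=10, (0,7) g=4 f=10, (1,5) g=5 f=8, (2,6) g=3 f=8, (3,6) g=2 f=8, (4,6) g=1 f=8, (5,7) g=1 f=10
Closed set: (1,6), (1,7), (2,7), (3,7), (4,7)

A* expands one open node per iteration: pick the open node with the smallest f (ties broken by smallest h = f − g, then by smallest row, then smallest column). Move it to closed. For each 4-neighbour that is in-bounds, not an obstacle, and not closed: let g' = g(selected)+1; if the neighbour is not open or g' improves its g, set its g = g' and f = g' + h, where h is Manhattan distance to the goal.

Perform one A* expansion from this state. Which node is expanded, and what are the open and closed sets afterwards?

step 1: expand (1,5) (f=8, h=3) → closed; open now [(0,5) g=6 f=10, (0,6) g=5 f=10, (0,7) g=4 f=10, (1,4) g=6 f=8, (2,5) g=6 f=10, (2,6) g=3 f=8, (3,6) g=2 f=8, (4,6) g=1 f=8, (5,7) g=1 f=10]

expanded=(1,5); open=[(0,5) g=6 f=10, (0,6) g=5 f=10, (0,7) g=4 f=10, (1,4) g=6 f=8, (2,5) g=6 f=10, (2,6) g=3 f=8, (3,6) g=2 f=8, (4,6) g=1 f=8, (5,7) g=1 f=10]; closed=[(1,5), (1,6), (1,7), (2,7), (3,7), (4,7)]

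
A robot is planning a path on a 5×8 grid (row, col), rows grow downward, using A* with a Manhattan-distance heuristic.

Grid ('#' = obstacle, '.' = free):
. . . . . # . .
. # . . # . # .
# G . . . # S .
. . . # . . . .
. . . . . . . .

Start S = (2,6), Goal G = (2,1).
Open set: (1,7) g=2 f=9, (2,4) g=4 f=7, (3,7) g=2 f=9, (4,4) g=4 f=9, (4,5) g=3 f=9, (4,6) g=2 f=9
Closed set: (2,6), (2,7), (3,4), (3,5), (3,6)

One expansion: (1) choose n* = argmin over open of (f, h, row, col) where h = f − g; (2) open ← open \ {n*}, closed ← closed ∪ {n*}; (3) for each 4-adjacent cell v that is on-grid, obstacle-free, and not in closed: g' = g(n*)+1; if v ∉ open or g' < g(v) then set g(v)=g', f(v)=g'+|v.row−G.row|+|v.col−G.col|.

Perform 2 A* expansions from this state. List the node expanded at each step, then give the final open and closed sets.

order=[(2,4) → (2,3)]; open=[(1,3) g=6 f=9, (1,7) g=2 f=9, (2,2) g=6 f=7, (3,7) g=2 f=9, (4,4) g=4 f=9, (4,5) g=3 f=9, (4,6) g=2 f=9]; closed=[(2,3), (2,4), (2,6), (2,7), (3,4), (3,5), (3,6)]

step 1: expand (2,4) (f=7, h=3) → closed; open now [(1,7) g=2 f=9, (2,3) g=5 f=7, (3,7) g=2 f=9, (4,4) g=4 f=9, (4,5) g=3 f=9, (4,6) g=2 f=9]
step 2: expand (2,3) (f=7, h=2) → closed; open now [(1,3) g=6 f=9, (1,7) g=2 f=9, (2,2) g=6 f=7, (3,7) g=2 f=9, (4,4) g=4 f=9, (4,5) g=3 f=9, (4,6) g=2 f=9]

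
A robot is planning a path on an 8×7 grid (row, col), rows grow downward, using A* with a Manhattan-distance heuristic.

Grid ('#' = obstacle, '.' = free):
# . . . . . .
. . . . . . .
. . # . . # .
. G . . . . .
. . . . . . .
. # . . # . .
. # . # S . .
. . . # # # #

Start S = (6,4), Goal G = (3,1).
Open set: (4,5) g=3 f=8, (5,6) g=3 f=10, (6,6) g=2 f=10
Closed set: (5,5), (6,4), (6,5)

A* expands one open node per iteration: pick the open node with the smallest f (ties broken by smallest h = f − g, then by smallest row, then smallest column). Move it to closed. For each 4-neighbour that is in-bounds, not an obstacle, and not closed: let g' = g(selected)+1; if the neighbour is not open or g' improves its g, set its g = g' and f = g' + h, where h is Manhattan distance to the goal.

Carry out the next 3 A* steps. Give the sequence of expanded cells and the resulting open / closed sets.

order=[(4,5) → (3,5) → (3,4)]; open=[(2,4) g=6 f=10, (3,3) g=6 f=8, (3,6) g=5 f=10, (4,4) g=4 f=8, (4,6) g=4 f=10, (5,6) g=3 f=10, (6,6) g=2 f=10]; closed=[(3,4), (3,5), (4,5), (5,5), (6,4), (6,5)]

step 1: expand (4,5) (f=8, h=5) → closed; open now [(3,5) g=4 f=8, (4,4) g=4 f=8, (4,6) g=4 f=10, (5,6) g=3 f=10, (6,6) g=2 f=10]
step 2: expand (3,5) (f=8, h=4) → closed; open now [(3,4) g=5 f=8, (3,6) g=5 f=10, (4,4) g=4 f=8, (4,6) g=4 f=10, (5,6) g=3 f=10, (6,6) g=2 f=10]
step 3: expand (3,4) (f=8, h=3) → closed; open now [(2,4) g=6 f=10, (3,3) g=6 f=8, (3,6) g=5 f=10, (4,4) g=4 f=8, (4,6) g=4 f=10, (5,6) g=3 f=10, (6,6) g=2 f=10]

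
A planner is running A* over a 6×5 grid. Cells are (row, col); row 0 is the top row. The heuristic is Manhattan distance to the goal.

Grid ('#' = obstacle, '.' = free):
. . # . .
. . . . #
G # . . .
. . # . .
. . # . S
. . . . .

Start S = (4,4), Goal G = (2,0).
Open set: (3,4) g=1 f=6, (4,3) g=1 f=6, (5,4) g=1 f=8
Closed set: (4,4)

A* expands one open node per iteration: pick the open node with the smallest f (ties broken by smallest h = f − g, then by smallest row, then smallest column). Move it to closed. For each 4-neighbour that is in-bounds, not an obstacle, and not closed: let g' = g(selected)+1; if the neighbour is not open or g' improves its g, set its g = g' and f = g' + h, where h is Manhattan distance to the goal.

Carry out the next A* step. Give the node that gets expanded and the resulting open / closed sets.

step 1: expand (3,4) (f=6, h=5) → closed; open now [(2,4) g=2 f=6, (3,3) g=2 f=6, (4,3) g=1 f=6, (5,4) g=1 f=8]

expanded=(3,4); open=[(2,4) g=2 f=6, (3,3) g=2 f=6, (4,3) g=1 f=6, (5,4) g=1 f=8]; closed=[(3,4), (4,4)]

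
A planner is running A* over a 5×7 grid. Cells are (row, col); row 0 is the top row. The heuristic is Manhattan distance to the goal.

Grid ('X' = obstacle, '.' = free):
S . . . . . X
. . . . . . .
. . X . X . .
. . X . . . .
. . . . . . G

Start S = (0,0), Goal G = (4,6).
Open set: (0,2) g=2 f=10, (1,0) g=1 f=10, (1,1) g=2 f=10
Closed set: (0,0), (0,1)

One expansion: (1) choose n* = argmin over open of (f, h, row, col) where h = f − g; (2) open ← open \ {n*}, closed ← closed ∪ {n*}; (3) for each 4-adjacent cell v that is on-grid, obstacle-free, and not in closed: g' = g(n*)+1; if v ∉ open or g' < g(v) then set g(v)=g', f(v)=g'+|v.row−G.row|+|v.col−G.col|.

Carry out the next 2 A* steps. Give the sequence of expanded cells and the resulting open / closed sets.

order=[(0,2) → (0,3)]; open=[(0,4) g=4 f=10, (1,0) g=1 f=10, (1,1) g=2 f=10, (1,2) g=3 f=10, (1,3) g=4 f=10]; closed=[(0,0), (0,1), (0,2), (0,3)]

step 1: expand (0,2) (f=10, h=8) → closed; open now [(0,3) g=3 f=10, (1,0) g=1 f=10, (1,1) g=2 f=10, (1,2) g=3 f=10]
step 2: expand (0,3) (f=10, h=7) → closed; open now [(0,4) g=4 f=10, (1,0) g=1 f=10, (1,1) g=2 f=10, (1,2) g=3 f=10, (1,3) g=4 f=10]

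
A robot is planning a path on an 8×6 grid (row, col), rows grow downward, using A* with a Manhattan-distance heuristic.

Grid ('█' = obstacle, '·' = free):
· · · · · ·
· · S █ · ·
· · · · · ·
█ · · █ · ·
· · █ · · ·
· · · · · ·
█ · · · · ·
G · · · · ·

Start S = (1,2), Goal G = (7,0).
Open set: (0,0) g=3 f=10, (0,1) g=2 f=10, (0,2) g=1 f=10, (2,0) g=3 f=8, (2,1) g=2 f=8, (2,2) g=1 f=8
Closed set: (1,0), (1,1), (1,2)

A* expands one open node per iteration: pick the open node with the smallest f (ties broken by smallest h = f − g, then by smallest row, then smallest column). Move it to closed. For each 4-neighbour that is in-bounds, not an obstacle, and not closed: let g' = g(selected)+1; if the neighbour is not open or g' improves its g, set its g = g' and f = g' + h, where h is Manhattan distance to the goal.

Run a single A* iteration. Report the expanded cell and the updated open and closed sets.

expanded=(2,0); open=[(0,0) g=3 f=10, (0,1) g=2 f=10, (0,2) g=1 f=10, (2,1) g=2 f=8, (2,2) g=1 f=8]; closed=[(1,0), (1,1), (1,2), (2,0)]

step 1: expand (2,0) (f=8, h=5) → closed; open now [(0,0) g=3 f=10, (0,1) g=2 f=10, (0,2) g=1 f=10, (2,1) g=2 f=8, (2,2) g=1 f=8]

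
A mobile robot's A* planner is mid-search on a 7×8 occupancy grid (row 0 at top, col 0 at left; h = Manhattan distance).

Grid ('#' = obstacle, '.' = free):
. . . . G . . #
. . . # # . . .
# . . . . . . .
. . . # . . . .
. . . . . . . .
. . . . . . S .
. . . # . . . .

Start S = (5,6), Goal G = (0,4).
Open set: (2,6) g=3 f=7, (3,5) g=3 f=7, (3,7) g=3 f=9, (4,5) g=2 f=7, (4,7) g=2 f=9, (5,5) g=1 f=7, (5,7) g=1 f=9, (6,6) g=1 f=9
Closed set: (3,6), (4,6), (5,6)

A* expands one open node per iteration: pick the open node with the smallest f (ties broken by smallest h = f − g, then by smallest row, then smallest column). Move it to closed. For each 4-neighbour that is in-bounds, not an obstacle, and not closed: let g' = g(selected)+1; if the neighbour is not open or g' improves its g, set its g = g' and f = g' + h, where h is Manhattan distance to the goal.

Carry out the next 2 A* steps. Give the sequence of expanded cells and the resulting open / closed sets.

order=[(2,6) → (1,6)]; open=[(0,6) g=5 f=7, (1,5) g=5 f=7, (1,7) g=5 f=9, (2,5) g=4 f=7, (2,7) g=4 f=9, (3,5) g=3 f=7, (3,7) g=3 f=9, (4,5) g=2 f=7, (4,7) g=2 f=9, (5,5) g=1 f=7, (5,7) g=1 f=9, (6,6) g=1 f=9]; closed=[(1,6), (2,6), (3,6), (4,6), (5,6)]

step 1: expand (2,6) (f=7, h=4) → closed; open now [(1,6) g=4 f=7, (2,5) g=4 f=7, (2,7) g=4 f=9, (3,5) g=3 f=7, (3,7) g=3 f=9, (4,5) g=2 f=7, (4,7) g=2 f=9, (5,5) g=1 f=7, (5,7) g=1 f=9, (6,6) g=1 f=9]
step 2: expand (1,6) (f=7, h=3) → closed; open now [(0,6) g=5 f=7, (1,5) g=5 f=7, (1,7) g=5 f=9, (2,5) g=4 f=7, (2,7) g=4 f=9, (3,5) g=3 f=7, (3,7) g=3 f=9, (4,5) g=2 f=7, (4,7) g=2 f=9, (5,5) g=1 f=7, (5,7) g=1 f=9, (6,6) g=1 f=9]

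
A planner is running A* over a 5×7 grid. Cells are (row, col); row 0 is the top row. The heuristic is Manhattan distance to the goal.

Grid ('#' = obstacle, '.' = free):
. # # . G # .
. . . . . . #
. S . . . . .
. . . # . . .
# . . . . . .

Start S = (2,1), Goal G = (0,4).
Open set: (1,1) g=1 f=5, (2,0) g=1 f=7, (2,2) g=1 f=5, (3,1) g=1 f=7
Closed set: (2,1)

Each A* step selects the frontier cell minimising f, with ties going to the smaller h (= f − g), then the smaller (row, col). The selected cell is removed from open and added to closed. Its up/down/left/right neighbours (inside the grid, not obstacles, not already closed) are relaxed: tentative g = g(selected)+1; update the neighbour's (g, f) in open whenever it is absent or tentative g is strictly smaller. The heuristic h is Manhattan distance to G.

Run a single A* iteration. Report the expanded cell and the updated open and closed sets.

step 1: expand (1,1) (f=5, h=4) → closed; open now [(1,0) g=2 f=7, (1,2) g=2 f=5, (2,0) g=1 f=7, (2,2) g=1 f=5, (3,1) g=1 f=7]

expanded=(1,1); open=[(1,0) g=2 f=7, (1,2) g=2 f=5, (2,0) g=1 f=7, (2,2) g=1 f=5, (3,1) g=1 f=7]; closed=[(1,1), (2,1)]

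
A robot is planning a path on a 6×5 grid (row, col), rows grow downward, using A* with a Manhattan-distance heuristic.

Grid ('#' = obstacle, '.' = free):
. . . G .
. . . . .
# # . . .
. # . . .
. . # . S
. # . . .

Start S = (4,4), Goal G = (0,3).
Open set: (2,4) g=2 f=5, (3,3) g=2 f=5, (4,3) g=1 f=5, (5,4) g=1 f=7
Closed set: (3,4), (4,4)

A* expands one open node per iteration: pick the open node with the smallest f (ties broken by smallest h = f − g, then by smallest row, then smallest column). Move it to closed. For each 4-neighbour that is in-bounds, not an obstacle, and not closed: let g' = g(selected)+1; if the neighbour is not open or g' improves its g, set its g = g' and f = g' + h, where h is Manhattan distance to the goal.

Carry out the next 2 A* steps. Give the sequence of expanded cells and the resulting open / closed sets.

order=[(2,4) → (1,4)]; open=[(0,4) g=4 f=5, (1,3) g=4 f=5, (2,3) g=3 f=5, (3,3) g=2 f=5, (4,3) g=1 f=5, (5,4) g=1 f=7]; closed=[(1,4), (2,4), (3,4), (4,4)]

step 1: expand (2,4) (f=5, h=3) → closed; open now [(1,4) g=3 f=5, (2,3) g=3 f=5, (3,3) g=2 f=5, (4,3) g=1 f=5, (5,4) g=1 f=7]
step 2: expand (1,4) (f=5, h=2) → closed; open now [(0,4) g=4 f=5, (1,3) g=4 f=5, (2,3) g=3 f=5, (3,3) g=2 f=5, (4,3) g=1 f=5, (5,4) g=1 f=7]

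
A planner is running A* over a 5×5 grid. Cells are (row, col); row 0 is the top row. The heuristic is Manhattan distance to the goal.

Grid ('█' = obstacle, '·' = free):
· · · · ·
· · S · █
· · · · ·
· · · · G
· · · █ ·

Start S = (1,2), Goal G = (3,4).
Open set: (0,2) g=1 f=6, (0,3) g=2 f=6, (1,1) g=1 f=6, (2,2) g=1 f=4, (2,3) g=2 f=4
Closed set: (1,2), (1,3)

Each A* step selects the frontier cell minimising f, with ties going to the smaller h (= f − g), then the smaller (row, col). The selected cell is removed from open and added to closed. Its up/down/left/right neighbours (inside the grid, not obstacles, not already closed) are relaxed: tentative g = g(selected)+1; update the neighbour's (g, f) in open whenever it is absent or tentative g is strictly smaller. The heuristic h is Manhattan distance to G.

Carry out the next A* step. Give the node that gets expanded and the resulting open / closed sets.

step 1: expand (2,3) (f=4, h=2) → closed; open now [(0,2) g=1 f=6, (0,3) g=2 f=6, (1,1) g=1 f=6, (2,2) g=1 f=4, (2,4) g=3 f=4, (3,3) g=3 f=4]

expanded=(2,3); open=[(0,2) g=1 f=6, (0,3) g=2 f=6, (1,1) g=1 f=6, (2,2) g=1 f=4, (2,4) g=3 f=4, (3,3) g=3 f=4]; closed=[(1,2), (1,3), (2,3)]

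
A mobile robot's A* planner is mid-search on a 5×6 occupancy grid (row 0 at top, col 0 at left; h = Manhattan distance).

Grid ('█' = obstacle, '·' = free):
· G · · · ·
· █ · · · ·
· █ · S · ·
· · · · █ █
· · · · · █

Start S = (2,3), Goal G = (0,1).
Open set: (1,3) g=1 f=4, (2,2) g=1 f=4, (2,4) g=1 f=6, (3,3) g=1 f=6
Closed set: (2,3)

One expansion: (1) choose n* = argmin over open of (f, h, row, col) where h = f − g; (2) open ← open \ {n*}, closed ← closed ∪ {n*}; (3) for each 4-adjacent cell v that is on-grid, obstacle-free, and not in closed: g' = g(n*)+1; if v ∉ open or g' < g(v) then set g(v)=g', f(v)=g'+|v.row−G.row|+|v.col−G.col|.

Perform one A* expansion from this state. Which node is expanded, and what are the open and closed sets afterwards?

expanded=(1,3); open=[(0,3) g=2 f=4, (1,2) g=2 f=4, (1,4) g=2 f=6, (2,2) g=1 f=4, (2,4) g=1 f=6, (3,3) g=1 f=6]; closed=[(1,3), (2,3)]

step 1: expand (1,3) (f=4, h=3) → closed; open now [(0,3) g=2 f=4, (1,2) g=2 f=4, (1,4) g=2 f=6, (2,2) g=1 f=4, (2,4) g=1 f=6, (3,3) g=1 f=6]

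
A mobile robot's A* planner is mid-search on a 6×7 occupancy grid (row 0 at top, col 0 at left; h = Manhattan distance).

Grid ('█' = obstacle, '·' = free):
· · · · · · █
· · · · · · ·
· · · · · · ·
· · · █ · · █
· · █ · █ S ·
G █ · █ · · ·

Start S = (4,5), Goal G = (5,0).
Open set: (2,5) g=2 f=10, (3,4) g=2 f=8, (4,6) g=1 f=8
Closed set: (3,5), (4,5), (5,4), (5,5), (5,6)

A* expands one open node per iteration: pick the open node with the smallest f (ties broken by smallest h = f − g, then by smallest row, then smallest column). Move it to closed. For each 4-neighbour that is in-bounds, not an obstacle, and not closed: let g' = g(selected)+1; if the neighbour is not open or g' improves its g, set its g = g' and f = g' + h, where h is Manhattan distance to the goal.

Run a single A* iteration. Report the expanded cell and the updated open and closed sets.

step 1: expand (3,4) (f=8, h=6) → closed; open now [(2,4) g=3 f=10, (2,5) g=2 f=10, (4,6) g=1 f=8]

expanded=(3,4); open=[(2,4) g=3 f=10, (2,5) g=2 f=10, (4,6) g=1 f=8]; closed=[(3,4), (3,5), (4,5), (5,4), (5,5), (5,6)]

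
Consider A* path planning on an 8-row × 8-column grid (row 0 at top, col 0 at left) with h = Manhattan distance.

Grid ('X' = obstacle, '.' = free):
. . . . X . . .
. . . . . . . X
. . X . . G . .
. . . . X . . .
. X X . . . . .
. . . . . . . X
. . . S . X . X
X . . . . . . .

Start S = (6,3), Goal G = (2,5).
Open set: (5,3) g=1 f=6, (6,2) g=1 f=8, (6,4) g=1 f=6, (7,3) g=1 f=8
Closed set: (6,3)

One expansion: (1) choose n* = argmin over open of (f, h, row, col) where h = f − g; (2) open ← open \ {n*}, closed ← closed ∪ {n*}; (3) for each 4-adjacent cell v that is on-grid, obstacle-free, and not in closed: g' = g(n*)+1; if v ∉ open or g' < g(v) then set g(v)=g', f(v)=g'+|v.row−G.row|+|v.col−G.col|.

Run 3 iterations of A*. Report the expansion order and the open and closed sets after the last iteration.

step 1: expand (5,3) (f=6, h=5) → closed; open now [(4,3) g=2 f=6, (5,2) g=2 f=8, (5,4) g=2 f=6, (6,2) g=1 f=8, (6,4) g=1 f=6, (7,3) g=1 f=8]
step 2: expand (4,3) (f=6, h=4) → closed; open now [(3,3) g=3 f=6, (4,4) g=3 f=6, (5,2) g=2 f=8, (5,4) g=2 f=6, (6,2) g=1 f=8, (6,4) g=1 f=6, (7,3) g=1 f=8]
step 3: expand (3,3) (f=6, h=3) → closed; open now [(2,3) g=4 f=6, (3,2) g=4 f=8, (4,4) g=3 f=6, (5,2) g=2 f=8, (5,4) g=2 f=6, (6,2) g=1 f=8, (6,4) g=1 f=6, (7,3) g=1 f=8]

order=[(5,3) → (4,3) → (3,3)]; open=[(2,3) g=4 f=6, (3,2) g=4 f=8, (4,4) g=3 f=6, (5,2) g=2 f=8, (5,4) g=2 f=6, (6,2) g=1 f=8, (6,4) g=1 f=6, (7,3) g=1 f=8]; closed=[(3,3), (4,3), (5,3), (6,3)]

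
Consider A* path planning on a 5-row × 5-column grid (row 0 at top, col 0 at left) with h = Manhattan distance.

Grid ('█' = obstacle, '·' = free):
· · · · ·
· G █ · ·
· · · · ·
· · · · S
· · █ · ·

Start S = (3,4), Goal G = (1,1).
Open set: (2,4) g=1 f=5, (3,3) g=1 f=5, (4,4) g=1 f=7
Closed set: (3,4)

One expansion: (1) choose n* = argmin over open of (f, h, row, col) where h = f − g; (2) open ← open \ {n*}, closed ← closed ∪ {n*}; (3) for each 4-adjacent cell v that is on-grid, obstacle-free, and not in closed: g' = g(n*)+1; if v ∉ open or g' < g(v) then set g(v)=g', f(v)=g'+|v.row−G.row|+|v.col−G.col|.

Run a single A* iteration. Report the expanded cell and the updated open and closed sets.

step 1: expand (2,4) (f=5, h=4) → closed; open now [(1,4) g=2 f=5, (2,3) g=2 f=5, (3,3) g=1 f=5, (4,4) g=1 f=7]

expanded=(2,4); open=[(1,4) g=2 f=5, (2,3) g=2 f=5, (3,3) g=1 f=5, (4,4) g=1 f=7]; closed=[(2,4), (3,4)]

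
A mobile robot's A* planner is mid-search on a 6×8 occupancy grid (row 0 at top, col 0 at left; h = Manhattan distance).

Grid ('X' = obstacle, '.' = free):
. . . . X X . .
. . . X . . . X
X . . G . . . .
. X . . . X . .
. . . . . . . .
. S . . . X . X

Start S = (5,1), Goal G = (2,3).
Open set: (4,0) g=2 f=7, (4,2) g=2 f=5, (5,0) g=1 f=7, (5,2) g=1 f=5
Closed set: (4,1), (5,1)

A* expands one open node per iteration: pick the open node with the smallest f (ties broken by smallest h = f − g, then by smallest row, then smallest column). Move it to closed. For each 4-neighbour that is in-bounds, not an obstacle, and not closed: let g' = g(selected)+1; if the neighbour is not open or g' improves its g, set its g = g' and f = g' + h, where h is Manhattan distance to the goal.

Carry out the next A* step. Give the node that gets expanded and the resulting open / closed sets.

expanded=(4,2); open=[(3,2) g=3 f=5, (4,0) g=2 f=7, (4,3) g=3 f=5, (5,0) g=1 f=7, (5,2) g=1 f=5]; closed=[(4,1), (4,2), (5,1)]

step 1: expand (4,2) (f=5, h=3) → closed; open now [(3,2) g=3 f=5, (4,0) g=2 f=7, (4,3) g=3 f=5, (5,0) g=1 f=7, (5,2) g=1 f=5]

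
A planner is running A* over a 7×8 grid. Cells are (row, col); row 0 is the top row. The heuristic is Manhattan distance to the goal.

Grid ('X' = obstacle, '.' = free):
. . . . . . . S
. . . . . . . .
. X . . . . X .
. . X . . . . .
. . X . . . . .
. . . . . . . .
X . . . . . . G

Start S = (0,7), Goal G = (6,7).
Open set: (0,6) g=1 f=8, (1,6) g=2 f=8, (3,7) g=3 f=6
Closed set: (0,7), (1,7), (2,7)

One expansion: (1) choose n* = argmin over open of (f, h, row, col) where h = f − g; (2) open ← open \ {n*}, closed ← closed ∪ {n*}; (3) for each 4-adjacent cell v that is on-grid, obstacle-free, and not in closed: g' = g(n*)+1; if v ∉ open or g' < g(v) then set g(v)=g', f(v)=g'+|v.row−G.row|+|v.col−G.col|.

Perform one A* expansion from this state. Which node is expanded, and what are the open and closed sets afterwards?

expanded=(3,7); open=[(0,6) g=1 f=8, (1,6) g=2 f=8, (3,6) g=4 f=8, (4,7) g=4 f=6]; closed=[(0,7), (1,7), (2,7), (3,7)]

step 1: expand (3,7) (f=6, h=3) → closed; open now [(0,6) g=1 f=8, (1,6) g=2 f=8, (3,6) g=4 f=8, (4,7) g=4 f=6]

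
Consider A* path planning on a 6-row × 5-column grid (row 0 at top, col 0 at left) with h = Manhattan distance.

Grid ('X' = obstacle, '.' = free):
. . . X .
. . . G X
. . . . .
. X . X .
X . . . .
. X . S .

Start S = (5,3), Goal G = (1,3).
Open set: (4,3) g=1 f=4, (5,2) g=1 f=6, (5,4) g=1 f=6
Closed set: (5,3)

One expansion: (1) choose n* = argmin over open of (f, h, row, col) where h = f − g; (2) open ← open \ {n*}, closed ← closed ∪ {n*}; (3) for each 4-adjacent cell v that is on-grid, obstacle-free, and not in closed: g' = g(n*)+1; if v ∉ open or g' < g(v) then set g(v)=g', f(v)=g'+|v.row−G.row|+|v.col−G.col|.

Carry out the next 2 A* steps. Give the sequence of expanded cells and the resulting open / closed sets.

order=[(4,3) → (4,2)]; open=[(3,2) g=3 f=6, (4,1) g=3 f=8, (4,4) g=2 f=6, (5,2) g=1 f=6, (5,4) g=1 f=6]; closed=[(4,2), (4,3), (5,3)]

step 1: expand (4,3) (f=4, h=3) → closed; open now [(4,2) g=2 f=6, (4,4) g=2 f=6, (5,2) g=1 f=6, (5,4) g=1 f=6]
step 2: expand (4,2) (f=6, h=4) → closed; open now [(3,2) g=3 f=6, (4,1) g=3 f=8, (4,4) g=2 f=6, (5,2) g=1 f=6, (5,4) g=1 f=6]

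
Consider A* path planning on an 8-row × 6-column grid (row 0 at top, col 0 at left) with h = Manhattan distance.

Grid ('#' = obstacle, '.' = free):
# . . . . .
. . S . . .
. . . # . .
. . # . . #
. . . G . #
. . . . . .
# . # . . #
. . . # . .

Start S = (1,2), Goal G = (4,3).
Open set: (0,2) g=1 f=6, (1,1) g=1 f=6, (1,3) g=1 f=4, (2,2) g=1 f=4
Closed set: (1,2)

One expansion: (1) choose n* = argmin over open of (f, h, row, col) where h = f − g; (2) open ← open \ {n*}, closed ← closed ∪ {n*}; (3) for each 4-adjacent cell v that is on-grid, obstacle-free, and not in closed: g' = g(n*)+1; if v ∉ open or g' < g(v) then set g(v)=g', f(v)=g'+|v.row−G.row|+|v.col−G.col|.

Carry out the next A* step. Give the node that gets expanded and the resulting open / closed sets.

expanded=(1,3); open=[(0,2) g=1 f=6, (0,3) g=2 f=6, (1,1) g=1 f=6, (1,4) g=2 f=6, (2,2) g=1 f=4]; closed=[(1,2), (1,3)]

step 1: expand (1,3) (f=4, h=3) → closed; open now [(0,2) g=1 f=6, (0,3) g=2 f=6, (1,1) g=1 f=6, (1,4) g=2 f=6, (2,2) g=1 f=4]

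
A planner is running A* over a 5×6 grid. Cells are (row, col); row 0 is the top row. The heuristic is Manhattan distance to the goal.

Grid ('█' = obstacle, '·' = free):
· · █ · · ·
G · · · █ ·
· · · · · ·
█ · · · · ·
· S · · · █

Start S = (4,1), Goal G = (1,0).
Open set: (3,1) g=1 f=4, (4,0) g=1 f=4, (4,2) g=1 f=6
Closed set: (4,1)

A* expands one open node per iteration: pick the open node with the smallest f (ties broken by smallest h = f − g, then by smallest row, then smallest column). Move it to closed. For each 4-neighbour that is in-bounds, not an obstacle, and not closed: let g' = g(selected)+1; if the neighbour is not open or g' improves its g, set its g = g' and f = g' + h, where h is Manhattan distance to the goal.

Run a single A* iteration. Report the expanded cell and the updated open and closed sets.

expanded=(3,1); open=[(2,1) g=2 f=4, (3,2) g=2 f=6, (4,0) g=1 f=4, (4,2) g=1 f=6]; closed=[(3,1), (4,1)]

step 1: expand (3,1) (f=4, h=3) → closed; open now [(2,1) g=2 f=4, (3,2) g=2 f=6, (4,0) g=1 f=4, (4,2) g=1 f=6]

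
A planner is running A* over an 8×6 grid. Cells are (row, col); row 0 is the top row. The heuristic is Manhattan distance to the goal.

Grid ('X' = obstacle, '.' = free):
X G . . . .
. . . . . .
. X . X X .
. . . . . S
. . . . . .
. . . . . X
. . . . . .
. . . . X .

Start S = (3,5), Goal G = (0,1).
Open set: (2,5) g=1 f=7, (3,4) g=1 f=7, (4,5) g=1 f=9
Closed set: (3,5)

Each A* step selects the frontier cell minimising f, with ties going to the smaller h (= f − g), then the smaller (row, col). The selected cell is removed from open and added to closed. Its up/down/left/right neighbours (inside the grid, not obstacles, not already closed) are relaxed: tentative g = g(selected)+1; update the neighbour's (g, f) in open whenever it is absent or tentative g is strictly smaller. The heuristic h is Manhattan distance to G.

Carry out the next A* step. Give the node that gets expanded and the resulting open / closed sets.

step 1: expand (2,5) (f=7, h=6) → closed; open now [(1,5) g=2 f=7, (3,4) g=1 f=7, (4,5) g=1 f=9]

expanded=(2,5); open=[(1,5) g=2 f=7, (3,4) g=1 f=7, (4,5) g=1 f=9]; closed=[(2,5), (3,5)]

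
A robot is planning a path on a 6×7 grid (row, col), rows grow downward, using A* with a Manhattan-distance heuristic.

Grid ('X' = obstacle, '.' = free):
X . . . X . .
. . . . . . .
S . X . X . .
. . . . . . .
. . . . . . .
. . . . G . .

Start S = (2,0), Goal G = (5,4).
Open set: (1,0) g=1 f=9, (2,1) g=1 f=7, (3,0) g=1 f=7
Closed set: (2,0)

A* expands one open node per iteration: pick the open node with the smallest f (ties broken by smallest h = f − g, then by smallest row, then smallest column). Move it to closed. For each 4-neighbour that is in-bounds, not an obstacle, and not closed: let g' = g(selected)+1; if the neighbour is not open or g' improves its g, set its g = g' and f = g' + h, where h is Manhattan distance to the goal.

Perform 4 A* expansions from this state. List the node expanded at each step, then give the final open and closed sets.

order=[(2,1) → (3,1) → (3,2) → (3,3)]; open=[(1,0) g=1 f=9, (1,1) g=2 f=9, (2,3) g=5 f=9, (3,0) g=1 f=7, (3,4) g=5 f=7, (4,1) g=3 f=7, (4,2) g=4 f=7, (4,3) g=5 f=7]; closed=[(2,0), (2,1), (3,1), (3,2), (3,3)]

step 1: expand (2,1) (f=7, h=6) → closed; open now [(1,0) g=1 f=9, (1,1) g=2 f=9, (3,0) g=1 f=7, (3,1) g=2 f=7]
step 2: expand (3,1) (f=7, h=5) → closed; open now [(1,0) g=1 f=9, (1,1) g=2 f=9, (3,0) g=1 f=7, (3,2) g=3 f=7, (4,1) g=3 f=7]
step 3: expand (3,2) (f=7, h=4) → closed; open now [(1,0) g=1 f=9, (1,1) g=2 f=9, (3,0) g=1 f=7, (3,3) g=4 f=7, (4,1) g=3 f=7, (4,2) g=4 f=7]
step 4: expand (3,3) (f=7, h=3) → closed; open now [(1,0) g=1 f=9, (1,1) g=2 f=9, (2,3) g=5 f=9, (3,0) g=1 f=7, (3,4) g=5 f=7, (4,1) g=3 f=7, (4,2) g=4 f=7, (4,3) g=5 f=7]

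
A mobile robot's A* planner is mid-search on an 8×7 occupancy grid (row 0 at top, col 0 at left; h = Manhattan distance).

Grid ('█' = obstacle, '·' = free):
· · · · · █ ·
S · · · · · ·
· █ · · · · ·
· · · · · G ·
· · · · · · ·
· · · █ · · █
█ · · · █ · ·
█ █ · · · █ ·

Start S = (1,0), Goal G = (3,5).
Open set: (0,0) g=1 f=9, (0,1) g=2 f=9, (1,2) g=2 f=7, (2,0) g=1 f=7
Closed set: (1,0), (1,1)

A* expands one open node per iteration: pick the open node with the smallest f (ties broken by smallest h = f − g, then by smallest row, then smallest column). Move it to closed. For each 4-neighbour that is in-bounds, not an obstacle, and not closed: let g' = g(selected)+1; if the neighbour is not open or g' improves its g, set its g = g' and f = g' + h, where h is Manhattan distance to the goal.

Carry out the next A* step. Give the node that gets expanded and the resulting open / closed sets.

step 1: expand (1,2) (f=7, h=5) → closed; open now [(0,0) g=1 f=9, (0,1) g=2 f=9, (0,2) g=3 f=9, (1,3) g=3 f=7, (2,0) g=1 f=7, (2,2) g=3 f=7]

expanded=(1,2); open=[(0,0) g=1 f=9, (0,1) g=2 f=9, (0,2) g=3 f=9, (1,3) g=3 f=7, (2,0) g=1 f=7, (2,2) g=3 f=7]; closed=[(1,0), (1,1), (1,2)]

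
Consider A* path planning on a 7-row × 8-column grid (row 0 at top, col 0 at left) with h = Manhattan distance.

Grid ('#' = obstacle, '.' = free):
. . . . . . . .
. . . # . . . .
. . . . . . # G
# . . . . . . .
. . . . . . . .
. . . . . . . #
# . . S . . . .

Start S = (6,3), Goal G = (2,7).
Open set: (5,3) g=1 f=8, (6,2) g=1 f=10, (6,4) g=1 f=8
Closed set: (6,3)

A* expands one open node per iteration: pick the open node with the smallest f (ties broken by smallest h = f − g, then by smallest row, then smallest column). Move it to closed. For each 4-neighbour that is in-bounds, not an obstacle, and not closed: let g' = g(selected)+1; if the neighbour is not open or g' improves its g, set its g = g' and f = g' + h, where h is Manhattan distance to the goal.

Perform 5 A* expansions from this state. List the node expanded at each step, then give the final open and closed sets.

step 1: expand (5,3) (f=8, h=7) → closed; open now [(4,3) g=2 f=8, (5,2) g=2 f=10, (5,4) g=2 f=8, (6,2) g=1 f=10, (6,4) g=1 f=8]
step 2: expand (4,3) (f=8, h=6) → closed; open now [(3,3) g=3 f=8, (4,2) g=3 f=10, (4,4) g=3 f=8, (5,2) g=2 f=10, (5,4) g=2 f=8, (6,2) g=1 f=10, (6,4) g=1 f=8]
step 3: expand (3,3) (f=8, h=5) → closed; open now [(2,3) g=4 f=8, (3,2) g=4 f=10, (3,4) g=4 f=8, (4,2) g=3 f=10, (4,4) g=3 f=8, (5,2) g=2 f=10, (5,4) g=2 f=8, (6,2) g=1 f=10, (6,4) g=1 f=8]
step 4: expand (2,3) (f=8, h=4) → closed; open now [(2,2) g=5 f=10, (2,4) g=5 f=8, (3,2) g=4 f=10, (3,4) g=4 f=8, (4,2) g=3 f=10, (4,4) g=3 f=8, (5,2) g=2 f=10, (5,4) g=2 f=8, (6,2) g=1 f=10, (6,4) g=1 f=8]
step 5: expand (2,4) (f=8, h=3) → closed; open now [(1,4) g=6 f=10, (2,2) g=5 f=10, (2,5) g=6 f=8, (3,2) g=4 f=10, (3,4) g=4 f=8, (4,2) g=3 f=10, (4,4) g=3 f=8, (5,2) g=2 f=10, (5,4) g=2 f=8, (6,2) g=1 f=10, (6,4) g=1 f=8]

order=[(5,3) → (4,3) → (3,3) → (2,3) → (2,4)]; open=[(1,4) g=6 f=10, (2,2) g=5 f=10, (2,5) g=6 f=8, (3,2) g=4 f=10, (3,4) g=4 f=8, (4,2) g=3 f=10, (4,4) g=3 f=8, (5,2) g=2 f=10, (5,4) g=2 f=8, (6,2) g=1 f=10, (6,4) g=1 f=8]; closed=[(2,3), (2,4), (3,3), (4,3), (5,3), (6,3)]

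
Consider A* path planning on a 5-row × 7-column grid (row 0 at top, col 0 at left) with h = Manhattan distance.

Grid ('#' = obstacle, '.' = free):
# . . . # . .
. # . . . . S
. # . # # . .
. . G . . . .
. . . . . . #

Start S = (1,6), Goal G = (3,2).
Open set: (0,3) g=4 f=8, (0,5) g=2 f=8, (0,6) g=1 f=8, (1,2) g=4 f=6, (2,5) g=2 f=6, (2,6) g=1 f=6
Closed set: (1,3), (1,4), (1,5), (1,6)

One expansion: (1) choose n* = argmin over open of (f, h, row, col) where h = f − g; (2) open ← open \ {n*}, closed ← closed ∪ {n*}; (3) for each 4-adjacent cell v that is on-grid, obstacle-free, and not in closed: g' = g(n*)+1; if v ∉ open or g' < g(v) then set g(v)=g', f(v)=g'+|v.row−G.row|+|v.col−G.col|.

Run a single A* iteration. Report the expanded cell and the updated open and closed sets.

step 1: expand (1,2) (f=6, h=2) → closed; open now [(0,2) g=5 f=8, (0,3) g=4 f=8, (0,5) g=2 f=8, (0,6) g=1 f=8, (2,2) g=5 f=6, (2,5) g=2 f=6, (2,6) g=1 f=6]

expanded=(1,2); open=[(0,2) g=5 f=8, (0,3) g=4 f=8, (0,5) g=2 f=8, (0,6) g=1 f=8, (2,2) g=5 f=6, (2,5) g=2 f=6, (2,6) g=1 f=6]; closed=[(1,2), (1,3), (1,4), (1,5), (1,6)]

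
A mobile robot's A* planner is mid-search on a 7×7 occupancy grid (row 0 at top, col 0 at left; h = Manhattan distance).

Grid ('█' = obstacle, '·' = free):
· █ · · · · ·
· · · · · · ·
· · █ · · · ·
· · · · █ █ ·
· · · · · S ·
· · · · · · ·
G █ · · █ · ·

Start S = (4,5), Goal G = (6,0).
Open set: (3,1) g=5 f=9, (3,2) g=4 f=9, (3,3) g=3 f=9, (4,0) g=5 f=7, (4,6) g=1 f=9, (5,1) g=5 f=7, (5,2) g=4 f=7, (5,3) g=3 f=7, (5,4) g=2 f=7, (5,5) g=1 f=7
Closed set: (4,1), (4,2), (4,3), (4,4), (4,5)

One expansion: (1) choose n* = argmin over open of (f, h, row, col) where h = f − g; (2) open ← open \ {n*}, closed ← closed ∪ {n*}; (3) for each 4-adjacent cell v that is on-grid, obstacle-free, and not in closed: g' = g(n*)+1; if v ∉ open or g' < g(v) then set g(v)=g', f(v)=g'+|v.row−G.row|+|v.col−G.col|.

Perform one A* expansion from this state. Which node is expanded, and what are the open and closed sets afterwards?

expanded=(4,0); open=[(3,0) g=6 f=9, (3,1) g=5 f=9, (3,2) g=4 f=9, (3,3) g=3 f=9, (4,6) g=1 f=9, (5,0) g=6 f=7, (5,1) g=5 f=7, (5,2) g=4 f=7, (5,3) g=3 f=7, (5,4) g=2 f=7, (5,5) g=1 f=7]; closed=[(4,0), (4,1), (4,2), (4,3), (4,4), (4,5)]

step 1: expand (4,0) (f=7, h=2) → closed; open now [(3,0) g=6 f=9, (3,1) g=5 f=9, (3,2) g=4 f=9, (3,3) g=3 f=9, (4,6) g=1 f=9, (5,0) g=6 f=7, (5,1) g=5 f=7, (5,2) g=4 f=7, (5,3) g=3 f=7, (5,4) g=2 f=7, (5,5) g=1 f=7]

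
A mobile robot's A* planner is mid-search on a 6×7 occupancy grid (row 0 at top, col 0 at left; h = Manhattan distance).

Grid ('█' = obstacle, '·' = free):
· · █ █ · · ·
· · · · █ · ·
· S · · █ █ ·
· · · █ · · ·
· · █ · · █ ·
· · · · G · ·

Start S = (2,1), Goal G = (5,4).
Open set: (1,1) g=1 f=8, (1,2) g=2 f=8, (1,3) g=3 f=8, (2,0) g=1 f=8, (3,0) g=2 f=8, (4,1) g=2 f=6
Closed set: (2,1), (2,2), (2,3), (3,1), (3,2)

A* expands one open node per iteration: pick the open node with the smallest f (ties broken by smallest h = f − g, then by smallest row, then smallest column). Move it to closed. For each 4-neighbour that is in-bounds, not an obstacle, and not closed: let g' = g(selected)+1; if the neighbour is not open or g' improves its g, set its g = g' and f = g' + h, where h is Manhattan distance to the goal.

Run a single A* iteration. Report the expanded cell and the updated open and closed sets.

step 1: expand (4,1) (f=6, h=4) → closed; open now [(1,1) g=1 f=8, (1,2) g=2 f=8, (1,3) g=3 f=8, (2,0) g=1 f=8, (3,0) g=2 f=8, (4,0) g=3 f=8, (5,1) g=3 f=6]

expanded=(4,1); open=[(1,1) g=1 f=8, (1,2) g=2 f=8, (1,3) g=3 f=8, (2,0) g=1 f=8, (3,0) g=2 f=8, (4,0) g=3 f=8, (5,1) g=3 f=6]; closed=[(2,1), (2,2), (2,3), (3,1), (3,2), (4,1)]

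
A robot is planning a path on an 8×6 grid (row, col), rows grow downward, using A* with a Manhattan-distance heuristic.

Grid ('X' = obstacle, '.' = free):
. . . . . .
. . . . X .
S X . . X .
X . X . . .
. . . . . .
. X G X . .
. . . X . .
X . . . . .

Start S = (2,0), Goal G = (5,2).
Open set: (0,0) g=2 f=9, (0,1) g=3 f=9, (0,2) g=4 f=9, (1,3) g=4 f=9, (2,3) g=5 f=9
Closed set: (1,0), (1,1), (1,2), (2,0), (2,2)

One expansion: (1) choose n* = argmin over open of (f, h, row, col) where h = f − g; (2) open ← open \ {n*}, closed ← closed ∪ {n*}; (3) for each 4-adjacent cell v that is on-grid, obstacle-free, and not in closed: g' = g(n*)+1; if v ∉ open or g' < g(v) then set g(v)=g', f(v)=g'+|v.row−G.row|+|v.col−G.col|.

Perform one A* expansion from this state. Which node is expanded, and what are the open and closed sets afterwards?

step 1: expand (2,3) (f=9, h=4) → closed; open now [(0,0) g=2 f=9, (0,1) g=3 f=9, (0,2) g=4 f=9, (1,3) g=4 f=9, (3,3) g=6 f=9]

expanded=(2,3); open=[(0,0) g=2 f=9, (0,1) g=3 f=9, (0,2) g=4 f=9, (1,3) g=4 f=9, (3,3) g=6 f=9]; closed=[(1,0), (1,1), (1,2), (2,0), (2,2), (2,3)]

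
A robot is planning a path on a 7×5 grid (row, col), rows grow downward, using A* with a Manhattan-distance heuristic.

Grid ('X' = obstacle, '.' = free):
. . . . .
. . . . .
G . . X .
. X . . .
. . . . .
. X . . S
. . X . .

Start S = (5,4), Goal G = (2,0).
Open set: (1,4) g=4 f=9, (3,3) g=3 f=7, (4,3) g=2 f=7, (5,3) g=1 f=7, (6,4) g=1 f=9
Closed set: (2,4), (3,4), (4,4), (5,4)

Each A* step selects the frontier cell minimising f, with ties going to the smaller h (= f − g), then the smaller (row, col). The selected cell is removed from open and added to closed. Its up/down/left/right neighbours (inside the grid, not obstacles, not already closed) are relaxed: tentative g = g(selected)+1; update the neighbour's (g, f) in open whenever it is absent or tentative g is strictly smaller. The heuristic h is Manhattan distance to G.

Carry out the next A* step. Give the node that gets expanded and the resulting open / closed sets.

step 1: expand (3,3) (f=7, h=4) → closed; open now [(1,4) g=4 f=9, (3,2) g=4 f=7, (4,3) g=2 f=7, (5,3) g=1 f=7, (6,4) g=1 f=9]

expanded=(3,3); open=[(1,4) g=4 f=9, (3,2) g=4 f=7, (4,3) g=2 f=7, (5,3) g=1 f=7, (6,4) g=1 f=9]; closed=[(2,4), (3,3), (3,4), (4,4), (5,4)]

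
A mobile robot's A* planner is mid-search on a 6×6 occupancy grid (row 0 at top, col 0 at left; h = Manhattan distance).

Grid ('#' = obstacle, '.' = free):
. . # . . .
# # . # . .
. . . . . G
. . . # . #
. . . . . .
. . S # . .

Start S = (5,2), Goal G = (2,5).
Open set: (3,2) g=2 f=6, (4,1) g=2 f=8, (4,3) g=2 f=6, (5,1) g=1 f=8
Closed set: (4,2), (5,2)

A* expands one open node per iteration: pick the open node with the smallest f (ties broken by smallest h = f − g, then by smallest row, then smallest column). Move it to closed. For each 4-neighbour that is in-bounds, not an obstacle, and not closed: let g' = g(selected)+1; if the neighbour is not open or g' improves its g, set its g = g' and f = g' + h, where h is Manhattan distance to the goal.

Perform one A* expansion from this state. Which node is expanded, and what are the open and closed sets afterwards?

expanded=(3,2); open=[(2,2) g=3 f=6, (3,1) g=3 f=8, (4,1) g=2 f=8, (4,3) g=2 f=6, (5,1) g=1 f=8]; closed=[(3,2), (4,2), (5,2)]

step 1: expand (3,2) (f=6, h=4) → closed; open now [(2,2) g=3 f=6, (3,1) g=3 f=8, (4,1) g=2 f=8, (4,3) g=2 f=6, (5,1) g=1 f=8]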